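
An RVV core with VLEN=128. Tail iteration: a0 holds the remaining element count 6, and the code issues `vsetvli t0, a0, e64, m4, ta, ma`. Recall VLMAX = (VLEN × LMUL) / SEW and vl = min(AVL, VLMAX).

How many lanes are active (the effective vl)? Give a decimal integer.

lanes per group: 128·4/64 = 8
vl ← min(6, 8) = 6

vl = 6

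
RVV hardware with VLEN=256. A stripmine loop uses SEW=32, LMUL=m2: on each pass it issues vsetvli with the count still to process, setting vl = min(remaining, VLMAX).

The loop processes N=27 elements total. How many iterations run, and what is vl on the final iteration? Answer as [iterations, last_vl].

[iterations, last_vl] = [2, 11]

lanes per group: 256·2/32 = 16
27 elements at 16/iter → 2 passes, remainder 11 on the last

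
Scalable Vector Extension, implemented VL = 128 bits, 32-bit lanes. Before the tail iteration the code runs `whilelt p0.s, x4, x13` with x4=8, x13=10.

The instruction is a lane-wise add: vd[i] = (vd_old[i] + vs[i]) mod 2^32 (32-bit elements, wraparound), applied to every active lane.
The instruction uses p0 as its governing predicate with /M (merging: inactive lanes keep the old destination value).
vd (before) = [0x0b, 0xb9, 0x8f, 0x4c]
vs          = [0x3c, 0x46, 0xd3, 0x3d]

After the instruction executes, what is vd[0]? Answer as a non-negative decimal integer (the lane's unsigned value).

vd[0] = 71

128-bit reg / 32-bit elem → 4 lanes
p0[j] = (8+j < 10); true for j=0..1 → 2 lanes set
lane  0: add(0x0b,0x3c) ⇒ 0x47
lane  1: add(0xb9,0x46) ⇒ 0xff
lane  2: tail/keep ⇒ 0x8f
lane  3: tail/keep ⇒ 0x4c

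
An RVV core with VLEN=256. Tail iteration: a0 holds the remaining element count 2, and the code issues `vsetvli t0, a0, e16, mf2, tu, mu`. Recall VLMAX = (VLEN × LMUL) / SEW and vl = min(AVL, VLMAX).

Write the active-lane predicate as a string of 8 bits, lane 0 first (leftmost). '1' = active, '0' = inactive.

VLMAX = VLEN×LMUL/SEW = 256×1/2/16 = 8
vl ← min(2, 8) = 2
bits (lane 0 leftmost): 11000000

predicate = 11000000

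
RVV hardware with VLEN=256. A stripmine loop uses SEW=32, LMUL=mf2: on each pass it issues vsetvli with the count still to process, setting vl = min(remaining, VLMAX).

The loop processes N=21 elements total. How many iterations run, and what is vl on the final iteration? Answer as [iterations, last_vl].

[iterations, last_vl] = [6, 1]

VLMAX = (256 × 1/2) / 32 = 4 lanes
21 elements at 4/iter → 6 passes, remainder 1 on the last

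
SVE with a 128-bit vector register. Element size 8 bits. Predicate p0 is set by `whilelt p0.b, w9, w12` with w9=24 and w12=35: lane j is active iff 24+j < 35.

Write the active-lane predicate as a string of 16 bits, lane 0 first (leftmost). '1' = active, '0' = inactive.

lane count: 128 div 8 = 16
whilelt: lane j active iff 24+j < 35 → j < 11 → 11 active
bits (lane 0 leftmost): 1111111111100000

predicate = 1111111111100000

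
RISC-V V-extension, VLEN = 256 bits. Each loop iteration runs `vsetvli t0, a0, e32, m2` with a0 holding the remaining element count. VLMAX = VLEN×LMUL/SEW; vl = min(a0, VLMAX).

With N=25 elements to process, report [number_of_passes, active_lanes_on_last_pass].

VLMAX = (256 × 2) / 32 = 16 lanes
N=25: ⌈25/16⌉ = 2 iters; last vl = 25 − 1×16 = 9

[iterations, last_vl] = [2, 9]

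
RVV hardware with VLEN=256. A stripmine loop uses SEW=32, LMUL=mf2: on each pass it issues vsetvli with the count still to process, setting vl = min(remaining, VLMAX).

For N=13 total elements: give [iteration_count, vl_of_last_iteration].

[iterations, last_vl] = [4, 1]

VLMAX = (256 × 1/2) / 32 = 4 lanes
13 elements at 4/iter → 4 passes, remainder 1 on the last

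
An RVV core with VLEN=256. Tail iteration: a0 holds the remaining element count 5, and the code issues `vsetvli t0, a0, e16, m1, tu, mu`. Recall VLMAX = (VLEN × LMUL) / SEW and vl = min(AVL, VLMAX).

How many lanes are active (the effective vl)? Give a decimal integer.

vl = 5

lanes per group: 256·1/16 = 16
vl ← min(5, 16) = 5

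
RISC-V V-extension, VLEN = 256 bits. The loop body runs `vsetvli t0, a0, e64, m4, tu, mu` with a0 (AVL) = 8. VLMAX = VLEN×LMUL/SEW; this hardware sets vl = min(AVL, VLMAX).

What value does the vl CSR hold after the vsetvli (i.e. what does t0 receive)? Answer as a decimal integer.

VLMAX = (256 × 4) / 64 = 16 lanes
vl = min(AVL, VLMAX) = min(8, 16) = 8

vl = 8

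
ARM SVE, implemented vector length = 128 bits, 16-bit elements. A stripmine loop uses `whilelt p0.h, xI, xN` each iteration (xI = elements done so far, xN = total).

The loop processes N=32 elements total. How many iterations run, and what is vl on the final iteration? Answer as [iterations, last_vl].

lane count: 128 div 16 = 8
32 elements at 8/iter → 4 passes, remainder 8 on the last

[iterations, last_vl] = [4, 8]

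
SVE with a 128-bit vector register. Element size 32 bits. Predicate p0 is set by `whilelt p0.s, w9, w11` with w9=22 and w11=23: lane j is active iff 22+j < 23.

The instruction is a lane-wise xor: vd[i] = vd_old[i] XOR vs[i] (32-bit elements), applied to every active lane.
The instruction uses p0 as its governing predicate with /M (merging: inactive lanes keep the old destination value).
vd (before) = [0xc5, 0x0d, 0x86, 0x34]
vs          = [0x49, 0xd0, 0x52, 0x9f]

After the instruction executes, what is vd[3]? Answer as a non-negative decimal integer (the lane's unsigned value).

vd[3] = 52

128-bit reg / 32-bit elem → 4 lanes
p0[j] = (22+j < 23); true for j=0..0 → 1 lanes set
[0] xor(0xc5,0x49) = 0x8c
[1] tail/keep = 0x0d
[2] tail/keep = 0x86
[3] tail/keep = 0x34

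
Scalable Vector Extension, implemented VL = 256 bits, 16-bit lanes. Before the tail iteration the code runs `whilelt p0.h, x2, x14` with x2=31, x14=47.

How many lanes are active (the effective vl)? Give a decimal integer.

vl = 16

lane count: 256 div 16 = 16
p0[j] = (31+j < 47); true for j=0..15 → 16 lanes set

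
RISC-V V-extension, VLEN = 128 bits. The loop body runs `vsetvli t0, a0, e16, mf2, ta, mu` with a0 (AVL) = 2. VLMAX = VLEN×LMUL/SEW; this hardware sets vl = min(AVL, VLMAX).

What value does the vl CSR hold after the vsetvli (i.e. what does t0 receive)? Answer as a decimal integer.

vl = 2

VLMAX = VLEN×LMUL/SEW = 128×1/2/16 = 4
vl ← min(2, 4) = 2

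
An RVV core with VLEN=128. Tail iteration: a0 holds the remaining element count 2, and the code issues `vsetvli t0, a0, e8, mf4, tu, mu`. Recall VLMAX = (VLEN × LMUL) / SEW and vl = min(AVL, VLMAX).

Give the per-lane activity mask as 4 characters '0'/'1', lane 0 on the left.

VLMAX = VLEN×LMUL/SEW = 128×1/4/8 = 4
vl = min(AVL, VLMAX) = min(2, 4) = 2
bits (lane 0 leftmost): 1100

predicate = 1100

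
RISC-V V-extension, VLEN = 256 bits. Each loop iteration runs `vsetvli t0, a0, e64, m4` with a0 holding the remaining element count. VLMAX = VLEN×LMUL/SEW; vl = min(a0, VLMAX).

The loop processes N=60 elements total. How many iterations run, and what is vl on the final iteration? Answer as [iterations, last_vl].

VLMAX = VLEN×LMUL/SEW = 256×4/64 = 16
N=60: ⌈60/16⌉ = 4 iters; last vl = 60 − 3×16 = 12

[iterations, last_vl] = [4, 12]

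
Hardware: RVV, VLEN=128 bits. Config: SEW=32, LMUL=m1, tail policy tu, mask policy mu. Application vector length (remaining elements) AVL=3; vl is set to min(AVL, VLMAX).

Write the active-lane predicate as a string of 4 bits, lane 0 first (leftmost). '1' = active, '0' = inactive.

VLMAX = (128 × 1) / 32 = 4 lanes
AVL=3 ≤ VLMAX=4, so vl = 3
bits (lane 0 leftmost): 1110

predicate = 1110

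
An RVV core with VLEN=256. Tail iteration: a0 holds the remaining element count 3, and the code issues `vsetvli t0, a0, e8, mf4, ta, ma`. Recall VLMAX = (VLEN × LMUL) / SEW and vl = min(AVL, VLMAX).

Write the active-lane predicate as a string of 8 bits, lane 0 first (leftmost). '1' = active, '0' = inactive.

VLMAX = VLEN×LMUL/SEW = 256×1/4/8 = 8
vl = min(AVL, VLMAX) = min(3, 8) = 3
bits (lane 0 leftmost): 11100000

predicate = 11100000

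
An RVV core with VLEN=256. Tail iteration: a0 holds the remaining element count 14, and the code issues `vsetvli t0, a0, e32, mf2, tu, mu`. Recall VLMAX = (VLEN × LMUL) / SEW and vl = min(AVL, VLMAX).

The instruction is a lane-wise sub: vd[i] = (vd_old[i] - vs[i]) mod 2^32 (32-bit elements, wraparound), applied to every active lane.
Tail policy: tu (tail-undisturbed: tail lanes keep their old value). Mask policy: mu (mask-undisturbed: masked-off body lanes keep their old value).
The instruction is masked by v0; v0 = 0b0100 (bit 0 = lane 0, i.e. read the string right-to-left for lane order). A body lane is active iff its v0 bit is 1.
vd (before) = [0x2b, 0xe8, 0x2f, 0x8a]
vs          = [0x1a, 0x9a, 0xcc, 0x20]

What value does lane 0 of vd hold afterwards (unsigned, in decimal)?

vd[0] = 43

VLMAX = (256 × 1/2) / 32 = 4 lanes
vl = min(AVL, VLMAX) = min(14, 4) = 4
[0] mask-off/keep = 0x2b
[1] mask-off/keep = 0xe8
[2] sub(0x2f,0xcc) = 0xffffff63
[3] mask-off/keep = 0x8a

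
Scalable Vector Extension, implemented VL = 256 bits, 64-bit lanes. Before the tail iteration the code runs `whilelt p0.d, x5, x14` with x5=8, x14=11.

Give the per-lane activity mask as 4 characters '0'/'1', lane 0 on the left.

predicate = 1110

register lanes = 256/64 = 4
whilelt: lane j active iff 8+j < 11 → j < 3 → 3 active
bits (lane 0 leftmost): 1110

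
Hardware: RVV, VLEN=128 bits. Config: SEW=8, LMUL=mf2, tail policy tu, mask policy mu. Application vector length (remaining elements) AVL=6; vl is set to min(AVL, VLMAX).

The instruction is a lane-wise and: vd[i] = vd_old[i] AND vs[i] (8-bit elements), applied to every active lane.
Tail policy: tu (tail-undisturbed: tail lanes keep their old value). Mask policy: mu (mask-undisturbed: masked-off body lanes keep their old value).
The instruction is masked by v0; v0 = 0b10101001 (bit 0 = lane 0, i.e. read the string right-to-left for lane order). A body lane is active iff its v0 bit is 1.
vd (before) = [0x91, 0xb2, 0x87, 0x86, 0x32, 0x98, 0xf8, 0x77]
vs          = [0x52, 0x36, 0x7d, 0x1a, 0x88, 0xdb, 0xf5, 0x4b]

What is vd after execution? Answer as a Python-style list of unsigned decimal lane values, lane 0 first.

VLMAX = VLEN×LMUL/SEW = 128×1/2/8 = 8
AVL=6 ≤ VLMAX=8, so vl = 6
vd[0] and(0x91,0x52) -> 0x10
vd[1] mask-off/keep -> 0xb2
vd[2] mask-off/keep -> 0x87
vd[3] and(0x86,0x1a) -> 0x02
vd[4] mask-off/keep -> 0x32
vd[5] and(0x98,0xdb) -> 0x98
vd[6] tail/keep -> 0xf8
vd[7] tail/keep -> 0x77

vd = [16, 178, 135, 2, 50, 152, 248, 119]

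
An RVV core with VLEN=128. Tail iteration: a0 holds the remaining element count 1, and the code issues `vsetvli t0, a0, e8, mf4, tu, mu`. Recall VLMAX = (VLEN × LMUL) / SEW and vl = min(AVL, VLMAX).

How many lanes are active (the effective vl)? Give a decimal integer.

vl = 1

VLMAX = VLEN×LMUL/SEW = 128×1/4/8 = 4
vl = min(AVL, VLMAX) = min(1, 4) = 1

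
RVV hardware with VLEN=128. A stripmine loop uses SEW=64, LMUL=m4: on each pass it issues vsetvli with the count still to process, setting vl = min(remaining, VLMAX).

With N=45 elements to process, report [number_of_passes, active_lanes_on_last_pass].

VLMAX = (128 × 4) / 64 = 8 lanes
N=45: ⌈45/8⌉ = 6 iters; last vl = 45 − 5×8 = 5

[iterations, last_vl] = [6, 5]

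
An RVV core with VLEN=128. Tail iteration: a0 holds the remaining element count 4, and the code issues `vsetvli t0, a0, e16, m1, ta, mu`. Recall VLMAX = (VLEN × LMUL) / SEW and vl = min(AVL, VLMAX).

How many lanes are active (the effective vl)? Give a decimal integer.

VLMAX = (128 × 1) / 16 = 8 lanes
vl ← min(4, 8) = 4

vl = 4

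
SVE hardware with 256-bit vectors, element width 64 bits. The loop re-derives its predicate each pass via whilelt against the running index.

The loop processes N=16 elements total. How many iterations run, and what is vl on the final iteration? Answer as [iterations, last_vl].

[iterations, last_vl] = [4, 4]

register lanes = 256/64 = 4
iterations = ceil(16/4) = 4; final-pass vl = 4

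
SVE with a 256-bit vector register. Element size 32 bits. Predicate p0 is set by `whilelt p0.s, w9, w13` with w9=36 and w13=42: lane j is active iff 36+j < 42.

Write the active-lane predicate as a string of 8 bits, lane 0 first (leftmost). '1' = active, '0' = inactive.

predicate = 11111100

lane count: 256 div 32 = 8
p0[j] = (36+j < 42); true for j=0..5 → 6 lanes set
bits (lane 0 leftmost): 11111100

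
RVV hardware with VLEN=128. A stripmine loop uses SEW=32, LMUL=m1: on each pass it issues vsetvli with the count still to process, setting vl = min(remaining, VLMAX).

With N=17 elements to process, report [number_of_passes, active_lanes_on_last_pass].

[iterations, last_vl] = [5, 1]

lanes per group: 128·1/32 = 4
17 elements at 4/iter → 5 passes, remainder 1 on the last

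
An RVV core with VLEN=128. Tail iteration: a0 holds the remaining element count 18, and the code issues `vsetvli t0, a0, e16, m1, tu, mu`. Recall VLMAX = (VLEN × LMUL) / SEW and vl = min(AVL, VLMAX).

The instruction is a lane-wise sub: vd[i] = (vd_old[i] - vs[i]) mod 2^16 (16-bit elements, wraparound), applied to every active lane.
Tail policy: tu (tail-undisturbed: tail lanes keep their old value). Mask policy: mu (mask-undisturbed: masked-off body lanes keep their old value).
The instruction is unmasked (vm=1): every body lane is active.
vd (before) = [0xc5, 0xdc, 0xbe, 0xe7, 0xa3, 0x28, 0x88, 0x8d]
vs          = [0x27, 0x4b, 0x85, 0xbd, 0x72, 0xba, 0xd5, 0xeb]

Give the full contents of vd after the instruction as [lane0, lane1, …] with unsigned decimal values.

vd = [158, 145, 57, 42, 49, 65390, 65459, 65442]

VLMAX = VLEN×LMUL/SEW = 128×1/16 = 8
AVL=18 > VLMAX=8, so vl = 8
  i=0: sub(0xc5,0x27) → 158
  i=1: sub(0xdc,0x4b) → 145
  i=2: sub(0xbe,0x85) → 57
  i=3: sub(0xe7,0xbd) → 42
  i=4: sub(0xa3,0x72) → 49
  i=5: sub(0x28,0xba) → 65390
  i=6: sub(0x88,0xd5) → 65459
  i=7: sub(0x8d,0xeb) → 65442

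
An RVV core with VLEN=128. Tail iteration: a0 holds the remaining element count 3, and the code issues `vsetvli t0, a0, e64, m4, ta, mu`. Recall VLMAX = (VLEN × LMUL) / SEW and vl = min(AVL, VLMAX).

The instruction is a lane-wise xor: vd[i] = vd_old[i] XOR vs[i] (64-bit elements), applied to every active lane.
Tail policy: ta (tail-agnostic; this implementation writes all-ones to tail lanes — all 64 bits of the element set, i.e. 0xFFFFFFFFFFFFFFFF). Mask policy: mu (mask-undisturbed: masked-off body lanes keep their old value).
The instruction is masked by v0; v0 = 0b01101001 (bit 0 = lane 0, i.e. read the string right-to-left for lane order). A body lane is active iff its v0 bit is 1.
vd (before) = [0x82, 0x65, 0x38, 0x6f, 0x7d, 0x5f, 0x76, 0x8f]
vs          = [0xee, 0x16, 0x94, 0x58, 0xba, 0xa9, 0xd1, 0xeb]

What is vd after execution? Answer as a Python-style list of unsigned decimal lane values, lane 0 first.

vd = [108, 101, 56, 18446744073709551615, 18446744073709551615, 18446744073709551615, 18446744073709551615, 18446744073709551615]

lanes per group: 128·4/64 = 8
vl ← min(3, 8) = 3
[0] xor(0x82,0xee) = 0x6c
[1] mask-off/keep = 0x65
[2] mask-off/keep = 0x38
[3] tail/ones = 0xffffffffffffffff
[4] tail/ones = 0xffffffffffffffff
[5] tail/ones = 0xffffffffffffffff
[6] tail/ones = 0xffffffffffffffff
[7] tail/ones = 0xffffffffffffffff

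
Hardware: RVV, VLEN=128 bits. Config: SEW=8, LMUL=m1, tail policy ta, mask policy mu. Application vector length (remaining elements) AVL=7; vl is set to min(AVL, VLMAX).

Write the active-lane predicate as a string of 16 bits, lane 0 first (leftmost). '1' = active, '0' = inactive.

predicate = 1111111000000000

VLMAX = VLEN×LMUL/SEW = 128×1/8 = 16
vl = min(AVL, VLMAX) = min(7, 16) = 7
bits (lane 0 leftmost): 1111111000000000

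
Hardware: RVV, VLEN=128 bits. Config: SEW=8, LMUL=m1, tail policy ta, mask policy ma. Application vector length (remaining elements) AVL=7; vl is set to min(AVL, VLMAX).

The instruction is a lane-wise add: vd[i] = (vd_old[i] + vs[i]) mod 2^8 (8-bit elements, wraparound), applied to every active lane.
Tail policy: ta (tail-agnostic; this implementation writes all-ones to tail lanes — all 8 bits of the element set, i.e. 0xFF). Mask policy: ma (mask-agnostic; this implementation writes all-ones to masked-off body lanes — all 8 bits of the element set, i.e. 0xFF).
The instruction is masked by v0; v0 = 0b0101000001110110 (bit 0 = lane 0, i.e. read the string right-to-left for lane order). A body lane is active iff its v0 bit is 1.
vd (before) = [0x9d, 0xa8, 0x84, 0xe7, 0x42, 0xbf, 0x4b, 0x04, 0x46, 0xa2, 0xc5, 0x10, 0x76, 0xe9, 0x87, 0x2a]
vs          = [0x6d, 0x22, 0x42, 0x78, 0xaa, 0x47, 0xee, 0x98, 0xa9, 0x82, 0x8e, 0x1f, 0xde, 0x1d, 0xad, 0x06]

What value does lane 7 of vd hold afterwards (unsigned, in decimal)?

lanes per group: 128·1/8 = 16
vl ← min(7, 16) = 7
lane  0: mask-off/ones ⇒ 0xff
lane  1: add(0xa8,0x22) ⇒ 0xca
lane  2: add(0x84,0x42) ⇒ 0xc6
lane  3: mask-off/ones ⇒ 0xff
lane  4: add(0x42,0xaa) ⇒ 0xec
lane  5: add(0xbf,0x47) ⇒ 0x06
lane  6: add(0x4b,0xee) ⇒ 0x39
lane  7: tail/ones ⇒ 0xff
lane  8: tail/ones ⇒ 0xff
lane  9: tail/ones ⇒ 0xff
lane 10: tail/ones ⇒ 0xff
lane 11: tail/ones ⇒ 0xff
lane 12: tail/ones ⇒ 0xff
lane 13: tail/ones ⇒ 0xff
lane 14: tail/ones ⇒ 0xff
lane 15: tail/ones ⇒ 0xff

vd[7] = 255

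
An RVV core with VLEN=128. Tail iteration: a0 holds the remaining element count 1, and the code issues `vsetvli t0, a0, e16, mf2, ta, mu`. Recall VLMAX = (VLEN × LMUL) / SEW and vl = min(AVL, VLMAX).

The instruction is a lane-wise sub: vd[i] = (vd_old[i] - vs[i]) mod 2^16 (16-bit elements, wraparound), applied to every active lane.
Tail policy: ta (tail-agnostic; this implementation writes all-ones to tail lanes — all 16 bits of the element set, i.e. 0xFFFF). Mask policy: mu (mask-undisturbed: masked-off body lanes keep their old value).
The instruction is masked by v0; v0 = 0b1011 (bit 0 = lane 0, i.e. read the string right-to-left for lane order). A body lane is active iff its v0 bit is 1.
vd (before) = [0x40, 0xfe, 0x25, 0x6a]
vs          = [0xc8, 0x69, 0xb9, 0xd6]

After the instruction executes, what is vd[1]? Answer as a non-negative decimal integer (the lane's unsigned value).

lanes per group: 128·1/2/16 = 4
vl ← min(1, 4) = 1
  i=0: sub(0x40,0xc8) → 65400
  i=1: tail/ones → 65535
  i=2: tail/ones → 65535
  i=3: tail/ones → 65535

vd[1] = 65535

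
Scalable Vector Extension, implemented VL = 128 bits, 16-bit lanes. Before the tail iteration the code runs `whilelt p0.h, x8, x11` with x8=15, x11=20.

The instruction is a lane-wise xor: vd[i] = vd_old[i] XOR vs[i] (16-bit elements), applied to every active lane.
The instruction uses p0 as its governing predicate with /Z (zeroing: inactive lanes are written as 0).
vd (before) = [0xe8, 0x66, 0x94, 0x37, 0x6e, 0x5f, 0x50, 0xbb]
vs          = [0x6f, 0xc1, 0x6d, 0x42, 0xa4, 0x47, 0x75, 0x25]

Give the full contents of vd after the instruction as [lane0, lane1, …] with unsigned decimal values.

128-bit reg / 16-bit elem → 8 lanes
p0[j] = (15+j < 20); true for j=0..4 → 5 lanes set
vd[0] xor(0xe8,0x6f) -> 0x87
vd[1] xor(0x66,0xc1) -> 0xa7
vd[2] xor(0x94,0x6d) -> 0xf9
vd[3] xor(0x37,0x42) -> 0x75
vd[4] xor(0x6e,0xa4) -> 0xca
vd[5] tail/zero -> 0x00
vd[6] tail/zero -> 0x00
vd[7] tail/zero -> 0x00

vd = [135, 167, 249, 117, 202, 0, 0, 0]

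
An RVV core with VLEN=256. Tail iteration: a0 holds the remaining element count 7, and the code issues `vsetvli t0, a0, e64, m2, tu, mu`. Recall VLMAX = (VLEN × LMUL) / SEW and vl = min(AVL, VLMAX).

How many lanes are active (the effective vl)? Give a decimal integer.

lanes per group: 256·2/64 = 8
vl = min(AVL, VLMAX) = min(7, 8) = 7

vl = 7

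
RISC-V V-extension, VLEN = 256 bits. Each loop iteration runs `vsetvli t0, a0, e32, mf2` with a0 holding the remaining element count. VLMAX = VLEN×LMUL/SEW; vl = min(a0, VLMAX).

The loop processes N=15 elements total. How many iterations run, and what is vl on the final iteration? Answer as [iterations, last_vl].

[iterations, last_vl] = [4, 3]

VLMAX = (256 × 1/2) / 32 = 4 lanes
N=15: ⌈15/4⌉ = 4 iters; last vl = 15 − 3×4 = 3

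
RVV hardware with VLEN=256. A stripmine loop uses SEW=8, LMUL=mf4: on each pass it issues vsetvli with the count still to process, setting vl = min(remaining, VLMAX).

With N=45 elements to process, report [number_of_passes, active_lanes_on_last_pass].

VLMAX = VLEN×LMUL/SEW = 256×1/4/8 = 8
N=45: ⌈45/8⌉ = 6 iters; last vl = 45 − 5×8 = 5

[iterations, last_vl] = [6, 5]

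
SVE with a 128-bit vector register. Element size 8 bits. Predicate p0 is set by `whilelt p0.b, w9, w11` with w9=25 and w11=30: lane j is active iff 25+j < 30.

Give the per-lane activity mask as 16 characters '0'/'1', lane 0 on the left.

128-bit reg / 8-bit elem → 16 lanes
whilelt: lane j active iff 25+j < 30 → j < 5 → 5 active
bits (lane 0 leftmost): 1111100000000000

predicate = 1111100000000000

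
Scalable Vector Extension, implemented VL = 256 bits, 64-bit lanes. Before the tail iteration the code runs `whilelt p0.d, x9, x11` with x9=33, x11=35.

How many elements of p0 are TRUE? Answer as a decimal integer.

vl = 2

register lanes = 256/64 = 4
active while 33+j < 35, i.e. j ∈ [0,2) capped at 4 ⇒ 2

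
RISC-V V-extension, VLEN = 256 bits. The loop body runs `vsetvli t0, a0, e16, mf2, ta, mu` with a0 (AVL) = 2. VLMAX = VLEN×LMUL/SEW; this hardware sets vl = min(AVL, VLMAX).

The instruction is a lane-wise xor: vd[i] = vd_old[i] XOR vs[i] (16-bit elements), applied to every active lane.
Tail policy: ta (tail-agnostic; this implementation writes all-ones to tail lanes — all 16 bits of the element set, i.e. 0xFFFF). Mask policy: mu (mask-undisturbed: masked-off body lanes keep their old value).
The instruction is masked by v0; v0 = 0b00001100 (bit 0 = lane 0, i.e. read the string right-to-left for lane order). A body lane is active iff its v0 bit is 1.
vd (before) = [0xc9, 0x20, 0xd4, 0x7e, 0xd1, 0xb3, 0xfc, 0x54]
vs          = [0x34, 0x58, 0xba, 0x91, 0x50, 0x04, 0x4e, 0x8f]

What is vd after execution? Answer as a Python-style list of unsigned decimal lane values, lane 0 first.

lanes per group: 256·1/2/16 = 8
vl = min(AVL, VLMAX) = min(2, 8) = 2
  i=0: mask-off/keep → 201
  i=1: mask-off/keep → 32
  i=2: tail/ones → 65535
  i=3: tail/ones → 65535
  i=4: tail/ones → 65535
  i=5: tail/ones → 65535
  i=6: tail/ones → 65535
  i=7: tail/ones → 65535

vd = [201, 32, 65535, 65535, 65535, 65535, 65535, 65535]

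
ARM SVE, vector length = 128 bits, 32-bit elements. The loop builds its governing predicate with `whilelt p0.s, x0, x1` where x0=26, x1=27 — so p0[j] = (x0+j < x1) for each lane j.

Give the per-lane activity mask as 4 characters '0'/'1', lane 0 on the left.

predicate = 1000

register lanes = 128/32 = 4
p0[j] = (26+j < 27); true for j=0..0 → 1 lanes set
bits (lane 0 leftmost): 1000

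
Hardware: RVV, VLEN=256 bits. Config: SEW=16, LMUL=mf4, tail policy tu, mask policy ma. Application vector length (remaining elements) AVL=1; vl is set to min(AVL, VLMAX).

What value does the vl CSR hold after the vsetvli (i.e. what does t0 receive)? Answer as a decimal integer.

vl = 1

VLMAX = VLEN×LMUL/SEW = 256×1/4/16 = 4
AVL=1 ≤ VLMAX=4, so vl = 1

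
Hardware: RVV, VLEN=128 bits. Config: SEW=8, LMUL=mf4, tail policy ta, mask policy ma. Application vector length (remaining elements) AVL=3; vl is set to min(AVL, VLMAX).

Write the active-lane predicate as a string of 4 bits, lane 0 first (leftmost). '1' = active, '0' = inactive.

lanes per group: 128·1/4/8 = 4
AVL=3 ≤ VLMAX=4, so vl = 3
bits (lane 0 leftmost): 1110

predicate = 1110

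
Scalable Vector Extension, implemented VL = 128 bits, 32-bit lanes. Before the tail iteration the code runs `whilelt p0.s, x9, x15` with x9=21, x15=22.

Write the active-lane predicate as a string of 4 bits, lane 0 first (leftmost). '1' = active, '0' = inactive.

predicate = 1000

128-bit reg / 32-bit elem → 4 lanes
active while 21+j < 22, i.e. j ∈ [0,1) capped at 4 ⇒ 1
bits (lane 0 leftmost): 1000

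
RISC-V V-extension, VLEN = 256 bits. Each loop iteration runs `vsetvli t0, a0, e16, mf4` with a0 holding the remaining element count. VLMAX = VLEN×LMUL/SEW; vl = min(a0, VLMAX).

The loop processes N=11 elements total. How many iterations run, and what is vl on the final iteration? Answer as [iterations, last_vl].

[iterations, last_vl] = [3, 3]

VLMAX = (256 × 1/4) / 16 = 4 lanes
iterations = ceil(11/4) = 3; final-pass vl = 3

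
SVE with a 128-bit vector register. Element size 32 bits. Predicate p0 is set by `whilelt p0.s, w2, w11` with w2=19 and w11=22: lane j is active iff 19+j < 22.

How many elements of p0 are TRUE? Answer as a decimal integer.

lane count: 128 div 32 = 4
p0[j] = (19+j < 22); true for j=0..2 → 3 lanes set

vl = 3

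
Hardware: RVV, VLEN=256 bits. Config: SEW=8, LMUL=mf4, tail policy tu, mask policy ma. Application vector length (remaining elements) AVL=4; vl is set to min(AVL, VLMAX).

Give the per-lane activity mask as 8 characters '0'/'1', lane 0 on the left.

predicate = 11110000

lanes per group: 256·1/4/8 = 8
vl ← min(4, 8) = 4
bits (lane 0 leftmost): 11110000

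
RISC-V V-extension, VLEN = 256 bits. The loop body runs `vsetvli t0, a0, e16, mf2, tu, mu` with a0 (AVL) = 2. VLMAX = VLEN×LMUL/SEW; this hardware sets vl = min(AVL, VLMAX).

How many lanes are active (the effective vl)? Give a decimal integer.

VLMAX = VLEN×LMUL/SEW = 256×1/2/16 = 8
vl ← min(2, 8) = 2

vl = 2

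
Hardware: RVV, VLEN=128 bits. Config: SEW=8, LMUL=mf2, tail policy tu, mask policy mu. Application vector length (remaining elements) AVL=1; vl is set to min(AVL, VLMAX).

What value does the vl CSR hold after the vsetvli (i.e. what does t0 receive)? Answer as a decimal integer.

vl = 1

VLMAX = (128 × 1/2) / 8 = 8 lanes
vl ← min(1, 8) = 1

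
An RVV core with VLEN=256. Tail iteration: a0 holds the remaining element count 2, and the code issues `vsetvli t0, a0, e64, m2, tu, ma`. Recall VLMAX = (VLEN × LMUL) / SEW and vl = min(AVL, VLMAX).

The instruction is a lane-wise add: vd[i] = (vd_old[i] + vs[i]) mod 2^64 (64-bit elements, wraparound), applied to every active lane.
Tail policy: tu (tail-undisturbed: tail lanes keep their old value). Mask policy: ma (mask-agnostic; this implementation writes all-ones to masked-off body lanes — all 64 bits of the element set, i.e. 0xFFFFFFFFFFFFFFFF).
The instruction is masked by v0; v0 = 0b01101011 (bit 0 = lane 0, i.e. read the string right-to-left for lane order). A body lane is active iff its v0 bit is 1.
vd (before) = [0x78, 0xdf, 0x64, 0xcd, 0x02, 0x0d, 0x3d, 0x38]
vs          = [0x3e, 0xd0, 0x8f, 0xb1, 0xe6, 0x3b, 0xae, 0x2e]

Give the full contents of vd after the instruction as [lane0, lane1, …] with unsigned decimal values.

vd = [182, 431, 100, 205, 2, 13, 61, 56]

lanes per group: 256·2/64 = 8
vl = min(AVL, VLMAX) = min(2, 8) = 2
lane  0: add(0x78,0x3e) ⇒ 0xb6
lane  1: add(0xdf,0xd0) ⇒ 0x1af
lane  2: tail/keep ⇒ 0x64
lane  3: tail/keep ⇒ 0xcd
lane  4: tail/keep ⇒ 0x02
lane  5: tail/keep ⇒ 0x0d
lane  6: tail/keep ⇒ 0x3d
lane  7: tail/keep ⇒ 0x38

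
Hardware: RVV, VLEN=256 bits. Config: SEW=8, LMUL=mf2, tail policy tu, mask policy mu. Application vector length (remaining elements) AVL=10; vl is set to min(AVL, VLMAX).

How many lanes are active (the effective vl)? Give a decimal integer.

lanes per group: 256·1/2/8 = 16
vl = min(AVL, VLMAX) = min(10, 16) = 10

vl = 10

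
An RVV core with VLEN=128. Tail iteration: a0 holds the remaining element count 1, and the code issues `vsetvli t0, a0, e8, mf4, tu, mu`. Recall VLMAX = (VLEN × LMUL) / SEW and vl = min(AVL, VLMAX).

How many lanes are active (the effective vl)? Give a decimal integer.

vl = 1

VLMAX = (128 × 1/4) / 8 = 4 lanes
vl = min(AVL, VLMAX) = min(1, 4) = 1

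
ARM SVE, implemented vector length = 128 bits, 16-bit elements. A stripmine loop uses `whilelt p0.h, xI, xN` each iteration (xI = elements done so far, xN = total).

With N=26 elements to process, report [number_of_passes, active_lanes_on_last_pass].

128-bit reg / 16-bit elem → 8 lanes
N=26: ⌈26/8⌉ = 4 iters; last vl = 26 − 3×8 = 2

[iterations, last_vl] = [4, 2]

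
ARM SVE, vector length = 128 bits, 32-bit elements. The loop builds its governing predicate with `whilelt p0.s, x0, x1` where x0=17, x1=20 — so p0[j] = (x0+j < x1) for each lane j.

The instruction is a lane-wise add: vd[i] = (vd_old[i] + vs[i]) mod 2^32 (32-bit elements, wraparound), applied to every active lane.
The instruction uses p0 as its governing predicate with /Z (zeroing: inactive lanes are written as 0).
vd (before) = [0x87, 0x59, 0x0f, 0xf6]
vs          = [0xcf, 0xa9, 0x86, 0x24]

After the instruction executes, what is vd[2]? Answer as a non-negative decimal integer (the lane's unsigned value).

vd[2] = 149

register lanes = 128/32 = 4
whilelt: lane j active iff 17+j < 20 → j < 3 → 3 active
  i=0: add(0x87,0xcf) → 342
  i=1: add(0x59,0xa9) → 258
  i=2: add(0x0f,0x86) → 149
  i=3: tail/zero → 0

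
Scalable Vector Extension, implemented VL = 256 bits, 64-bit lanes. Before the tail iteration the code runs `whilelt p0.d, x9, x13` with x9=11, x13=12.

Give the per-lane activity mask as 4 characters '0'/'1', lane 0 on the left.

register lanes = 256/64 = 4
active while 11+j < 12, i.e. j ∈ [0,1) capped at 4 ⇒ 1
bits (lane 0 leftmost): 1000

predicate = 1000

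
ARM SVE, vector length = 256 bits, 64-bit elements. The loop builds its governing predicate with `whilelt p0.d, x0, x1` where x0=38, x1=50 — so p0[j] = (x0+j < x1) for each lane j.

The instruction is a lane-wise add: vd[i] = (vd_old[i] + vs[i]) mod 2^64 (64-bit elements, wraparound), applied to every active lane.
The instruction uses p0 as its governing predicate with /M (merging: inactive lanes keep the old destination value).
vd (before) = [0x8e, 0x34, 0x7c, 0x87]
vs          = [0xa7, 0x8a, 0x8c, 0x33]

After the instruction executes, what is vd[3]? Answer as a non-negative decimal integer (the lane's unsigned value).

vd[3] = 186

lane count: 256 div 64 = 4
whilelt: lane j active iff 38+j < 50 → j < 12 → 4 active
lane  0: add(0x8e,0xa7) ⇒ 0x135
lane  1: add(0x34,0x8a) ⇒ 0xbe
lane  2: add(0x7c,0x8c) ⇒ 0x108
lane  3: add(0x87,0x33) ⇒ 0xba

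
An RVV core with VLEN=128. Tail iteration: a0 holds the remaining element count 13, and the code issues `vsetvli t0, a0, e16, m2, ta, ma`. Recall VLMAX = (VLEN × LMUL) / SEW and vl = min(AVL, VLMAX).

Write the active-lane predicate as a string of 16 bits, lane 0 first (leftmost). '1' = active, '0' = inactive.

VLMAX = (128 × 2) / 16 = 16 lanes
vl = min(AVL, VLMAX) = min(13, 16) = 13
bits (lane 0 leftmost): 1111111111111000

predicate = 1111111111111000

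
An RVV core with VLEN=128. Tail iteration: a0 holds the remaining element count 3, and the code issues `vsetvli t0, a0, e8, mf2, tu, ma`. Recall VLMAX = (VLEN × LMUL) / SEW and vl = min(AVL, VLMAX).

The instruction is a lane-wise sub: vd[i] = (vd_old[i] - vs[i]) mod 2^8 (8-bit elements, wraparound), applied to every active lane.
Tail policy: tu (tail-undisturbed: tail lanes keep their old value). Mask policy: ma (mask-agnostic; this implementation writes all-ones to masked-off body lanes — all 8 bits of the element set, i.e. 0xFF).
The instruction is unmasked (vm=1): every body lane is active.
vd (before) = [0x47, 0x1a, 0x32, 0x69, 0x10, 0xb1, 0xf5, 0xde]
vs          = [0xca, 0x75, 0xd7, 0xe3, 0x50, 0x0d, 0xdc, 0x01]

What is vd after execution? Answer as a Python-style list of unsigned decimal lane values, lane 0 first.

lanes per group: 128·1/2/8 = 8
AVL=3 ≤ VLMAX=8, so vl = 3
lane  0: sub(0x47,0xca) ⇒ 0x7d
lane  1: sub(0x1a,0x75) ⇒ 0xa5
lane  2: sub(0x32,0xd7) ⇒ 0x5b
lane  3: tail/keep ⇒ 0x69
lane  4: tail/keep ⇒ 0x10
lane  5: tail/keep ⇒ 0xb1
lane  6: tail/keep ⇒ 0xf5
lane  7: tail/keep ⇒ 0xde

vd = [125, 165, 91, 105, 16, 177, 245, 222]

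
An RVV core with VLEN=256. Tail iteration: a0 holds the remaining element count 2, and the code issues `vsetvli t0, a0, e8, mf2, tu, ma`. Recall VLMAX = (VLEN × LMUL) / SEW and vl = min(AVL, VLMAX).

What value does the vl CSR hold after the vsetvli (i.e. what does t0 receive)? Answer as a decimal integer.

vl = 2

VLMAX = (256 × 1/2) / 8 = 16 lanes
vl = min(AVL, VLMAX) = min(2, 16) = 2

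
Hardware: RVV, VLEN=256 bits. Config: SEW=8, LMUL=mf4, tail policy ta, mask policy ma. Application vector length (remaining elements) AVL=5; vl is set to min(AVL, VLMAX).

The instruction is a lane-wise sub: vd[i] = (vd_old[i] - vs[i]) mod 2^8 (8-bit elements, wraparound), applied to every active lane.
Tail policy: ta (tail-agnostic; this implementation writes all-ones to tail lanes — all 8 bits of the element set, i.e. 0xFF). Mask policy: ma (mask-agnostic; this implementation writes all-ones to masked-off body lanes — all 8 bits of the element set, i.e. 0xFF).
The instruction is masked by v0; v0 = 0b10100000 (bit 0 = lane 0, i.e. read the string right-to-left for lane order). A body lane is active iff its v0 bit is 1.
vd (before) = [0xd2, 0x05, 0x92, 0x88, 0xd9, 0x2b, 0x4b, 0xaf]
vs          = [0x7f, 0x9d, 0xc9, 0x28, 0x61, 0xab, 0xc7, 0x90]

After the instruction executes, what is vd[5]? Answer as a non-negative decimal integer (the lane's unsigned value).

VLMAX = (256 × 1/4) / 8 = 8 lanes
vl = min(AVL, VLMAX) = min(5, 8) = 5
lane  0: mask-off/ones ⇒ 0xff
lane  1: mask-off/ones ⇒ 0xff
lane  2: mask-off/ones ⇒ 0xff
lane  3: mask-off/ones ⇒ 0xff
lane  4: mask-off/ones ⇒ 0xff
lane  5: tail/ones ⇒ 0xff
lane  6: tail/ones ⇒ 0xff
lane  7: tail/ones ⇒ 0xff

vd[5] = 255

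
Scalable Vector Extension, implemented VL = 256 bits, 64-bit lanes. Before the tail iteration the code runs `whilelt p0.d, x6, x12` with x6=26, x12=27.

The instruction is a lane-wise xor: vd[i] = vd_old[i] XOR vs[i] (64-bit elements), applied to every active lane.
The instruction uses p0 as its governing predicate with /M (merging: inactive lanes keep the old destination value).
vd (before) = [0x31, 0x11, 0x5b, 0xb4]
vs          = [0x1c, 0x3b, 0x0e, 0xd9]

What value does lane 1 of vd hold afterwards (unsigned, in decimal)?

vd[1] = 17

256-bit reg / 64-bit elem → 4 lanes
active while 26+j < 27, i.e. j ∈ [0,1) capped at 4 ⇒ 1
  i=0: xor(0x31,0x1c) → 45
  i=1: tail/keep → 17
  i=2: tail/keep → 91
  i=3: tail/keep → 180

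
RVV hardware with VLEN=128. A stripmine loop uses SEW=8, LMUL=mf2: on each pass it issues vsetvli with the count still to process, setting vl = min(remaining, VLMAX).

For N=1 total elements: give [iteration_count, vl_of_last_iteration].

[iterations, last_vl] = [1, 1]

VLMAX = (128 × 1/2) / 8 = 8 lanes
1 elements at 8/iter → 1 passes, remainder 1 on the last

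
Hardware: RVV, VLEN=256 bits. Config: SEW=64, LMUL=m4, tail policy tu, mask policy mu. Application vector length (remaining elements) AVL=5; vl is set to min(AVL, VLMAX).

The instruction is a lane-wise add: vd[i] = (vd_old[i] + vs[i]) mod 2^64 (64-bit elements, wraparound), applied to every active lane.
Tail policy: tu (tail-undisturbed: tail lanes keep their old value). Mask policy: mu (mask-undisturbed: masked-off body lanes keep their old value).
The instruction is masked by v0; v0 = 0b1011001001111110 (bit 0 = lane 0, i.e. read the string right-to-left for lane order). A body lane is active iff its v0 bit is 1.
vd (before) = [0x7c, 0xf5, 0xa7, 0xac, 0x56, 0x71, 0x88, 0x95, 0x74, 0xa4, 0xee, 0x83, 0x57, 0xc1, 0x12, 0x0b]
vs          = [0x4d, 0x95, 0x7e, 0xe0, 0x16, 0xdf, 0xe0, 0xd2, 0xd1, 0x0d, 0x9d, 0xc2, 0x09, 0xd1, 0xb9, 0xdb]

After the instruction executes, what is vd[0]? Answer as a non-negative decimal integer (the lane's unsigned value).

lanes per group: 256·4/64 = 16
vl ← min(5, 16) = 5
lane  0: mask-off/keep ⇒ 0x7c
lane  1: add(0xf5,0x95) ⇒ 0x18a
lane  2: add(0xa7,0x7e) ⇒ 0x125
lane  3: add(0xac,0xe0) ⇒ 0x18c
lane  4: add(0x56,0x16) ⇒ 0x6c
lane  5: tail/keep ⇒ 0x71
lane  6: tail/keep ⇒ 0x88
lane  7: tail/keep ⇒ 0x95
lane  8: tail/keep ⇒ 0x74
lane  9: tail/keep ⇒ 0xa4
lane 10: tail/keep ⇒ 0xee
lane 11: tail/keep ⇒ 0x83
lane 12: tail/keep ⇒ 0x57
lane 13: tail/keep ⇒ 0xc1
lane 14: tail/keep ⇒ 0x12
lane 15: tail/keep ⇒ 0x0b

vd[0] = 124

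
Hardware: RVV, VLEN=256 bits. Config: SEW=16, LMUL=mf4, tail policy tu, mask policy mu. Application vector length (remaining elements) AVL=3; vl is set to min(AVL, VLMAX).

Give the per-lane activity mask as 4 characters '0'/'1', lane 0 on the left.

predicate = 1110

VLMAX = VLEN×LMUL/SEW = 256×1/4/16 = 4
AVL=3 ≤ VLMAX=4, so vl = 3
bits (lane 0 leftmost): 1110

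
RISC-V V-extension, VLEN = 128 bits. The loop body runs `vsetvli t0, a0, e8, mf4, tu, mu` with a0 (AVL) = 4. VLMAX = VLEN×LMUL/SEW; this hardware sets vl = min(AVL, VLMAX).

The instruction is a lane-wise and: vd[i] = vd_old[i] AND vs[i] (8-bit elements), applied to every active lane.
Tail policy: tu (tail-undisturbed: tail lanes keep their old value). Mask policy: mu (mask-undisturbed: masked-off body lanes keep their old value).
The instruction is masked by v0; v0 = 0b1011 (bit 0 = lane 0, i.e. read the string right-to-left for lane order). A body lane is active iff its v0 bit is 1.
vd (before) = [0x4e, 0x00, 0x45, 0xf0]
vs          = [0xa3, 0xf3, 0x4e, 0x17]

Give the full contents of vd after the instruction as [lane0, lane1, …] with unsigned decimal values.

lanes per group: 128·1/4/8 = 4
vl ← min(4, 4) = 4
  i=0: and(0x4e,0xa3) → 2
  i=1: and(0x00,0xf3) → 0
  i=2: mask-off/keep → 69
  i=3: and(0xf0,0x17) → 16

vd = [2, 0, 69, 16]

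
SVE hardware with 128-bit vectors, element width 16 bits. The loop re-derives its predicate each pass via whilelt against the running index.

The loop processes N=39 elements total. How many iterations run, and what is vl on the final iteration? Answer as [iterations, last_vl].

lane count: 128 div 16 = 8
iterations = ceil(39/8) = 5; final-pass vl = 7

[iterations, last_vl] = [5, 7]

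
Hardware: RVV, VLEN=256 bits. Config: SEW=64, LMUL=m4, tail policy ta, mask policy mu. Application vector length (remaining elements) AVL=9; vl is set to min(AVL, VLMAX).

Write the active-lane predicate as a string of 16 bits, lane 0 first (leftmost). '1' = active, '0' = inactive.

predicate = 1111111110000000

VLMAX = VLEN×LMUL/SEW = 256×4/64 = 16
AVL=9 ≤ VLMAX=16, so vl = 9
bits (lane 0 leftmost): 1111111110000000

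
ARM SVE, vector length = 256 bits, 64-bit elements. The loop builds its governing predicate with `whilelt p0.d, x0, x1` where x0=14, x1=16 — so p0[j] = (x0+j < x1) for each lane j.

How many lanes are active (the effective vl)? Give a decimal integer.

register lanes = 256/64 = 4
p0[j] = (14+j < 16); true for j=0..1 → 2 lanes set

vl = 2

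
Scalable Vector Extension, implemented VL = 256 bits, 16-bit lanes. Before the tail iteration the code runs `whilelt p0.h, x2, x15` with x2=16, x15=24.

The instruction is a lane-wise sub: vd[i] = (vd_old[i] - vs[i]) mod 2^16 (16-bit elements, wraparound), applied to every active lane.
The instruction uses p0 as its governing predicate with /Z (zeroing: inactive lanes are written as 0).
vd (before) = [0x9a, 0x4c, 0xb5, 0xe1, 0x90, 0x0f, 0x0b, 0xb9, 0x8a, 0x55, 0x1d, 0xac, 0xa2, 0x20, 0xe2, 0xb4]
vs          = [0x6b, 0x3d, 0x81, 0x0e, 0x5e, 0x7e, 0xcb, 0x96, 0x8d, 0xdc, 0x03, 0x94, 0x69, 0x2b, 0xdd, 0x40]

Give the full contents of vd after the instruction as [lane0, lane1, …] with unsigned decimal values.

register lanes = 256/16 = 16
active while 16+j < 24, i.e. j ∈ [0,8) capped at 16 ⇒ 8
  i=0: sub(0x9a,0x6b) → 47
  i=1: sub(0x4c,0x3d) → 15
  i=2: sub(0xb5,0x81) → 52
  i=3: sub(0xe1,0x0e) → 211
  i=4: sub(0x90,0x5e) → 50
  i=5: sub(0x0f,0x7e) → 65425
  i=6: sub(0x0b,0xcb) → 65344
  i=7: sub(0xb9,0x96) → 35
  i=8: tail/zero → 0
  i=9: tail/zero → 0
  i=10: tail/zero → 0
  i=11: tail/zero → 0
  i=12: tail/zero → 0
  i=13: tail/zero → 0
  i=14: tail/zero → 0
  i=15: tail/zero → 0

vd = [47, 15, 52, 211, 50, 65425, 65344, 35, 0, 0, 0, 0, 0, 0, 0, 0]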